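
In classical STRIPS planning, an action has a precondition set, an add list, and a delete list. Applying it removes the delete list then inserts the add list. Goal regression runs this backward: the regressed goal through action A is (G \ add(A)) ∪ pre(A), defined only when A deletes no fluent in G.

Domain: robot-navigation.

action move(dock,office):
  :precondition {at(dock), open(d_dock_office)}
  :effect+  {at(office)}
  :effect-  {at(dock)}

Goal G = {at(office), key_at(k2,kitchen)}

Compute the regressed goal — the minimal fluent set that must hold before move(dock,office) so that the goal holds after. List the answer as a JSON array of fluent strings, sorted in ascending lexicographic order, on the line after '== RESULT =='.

Regress:
  G ∩ del = {}  (empty — regression defined)
  G \ add = {at(office), key_at(k2,kitchen)} \ {at(office)} = {key_at(k2,kitchen)}
  ∪ pre   = {key_at(k2,kitchen)} ∪ {at(dock), open(d_dock_office)}
          = {at(dock), key_at(k2,kitchen), open(d_dock_office)}

== RESULT ==
["at(dock)", "key_at(k2,kitchen)", "open(d_dock_office)"]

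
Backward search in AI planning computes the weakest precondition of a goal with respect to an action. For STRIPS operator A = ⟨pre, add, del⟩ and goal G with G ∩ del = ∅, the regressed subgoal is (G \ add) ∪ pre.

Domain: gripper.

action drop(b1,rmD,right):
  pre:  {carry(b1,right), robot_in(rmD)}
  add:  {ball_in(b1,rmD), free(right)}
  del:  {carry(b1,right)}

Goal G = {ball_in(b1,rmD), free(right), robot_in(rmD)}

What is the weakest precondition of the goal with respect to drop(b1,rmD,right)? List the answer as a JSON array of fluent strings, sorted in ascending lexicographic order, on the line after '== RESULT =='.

Regress:
  G ∩ del = {}  (empty — regression defined)
  G \ add = {ball_in(b1,rmD), free(right), robot_in(rmD)} \ {ball_in(b1,rmD), free(right)} = {robot_in(rmD)}
  ∪ pre   = {robot_in(rmD)} ∪ {carry(b1,right), robot_in(rmD)}
          = {carry(b1,right), robot_in(rmD)}

== RESULT ==
["carry(b1,right)", "robot_in(rmD)"]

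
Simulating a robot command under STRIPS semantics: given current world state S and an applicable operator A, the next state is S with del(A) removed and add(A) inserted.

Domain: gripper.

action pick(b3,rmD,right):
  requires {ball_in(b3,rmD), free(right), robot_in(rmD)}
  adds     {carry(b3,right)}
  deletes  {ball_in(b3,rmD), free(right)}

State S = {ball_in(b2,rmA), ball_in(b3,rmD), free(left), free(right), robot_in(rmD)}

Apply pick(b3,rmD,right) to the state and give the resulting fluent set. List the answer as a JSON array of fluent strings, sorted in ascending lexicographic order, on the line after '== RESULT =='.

Progress:
  pre ⊆ S: {ball_in(b3,rmD), free(right), robot_in(rmD)} ⊆ S  — applicable
  S \ del = {ball_in(b2,rmA), free(left), robot_in(rmD)}
  ∪ add   = {ball_in(b2,rmA), carry(b3,right), free(left), robot_in(rmD)}

== RESULT ==
["ball_in(b2,rmA)", "carry(b3,right)", "free(left)", "robot_in(rmD)"]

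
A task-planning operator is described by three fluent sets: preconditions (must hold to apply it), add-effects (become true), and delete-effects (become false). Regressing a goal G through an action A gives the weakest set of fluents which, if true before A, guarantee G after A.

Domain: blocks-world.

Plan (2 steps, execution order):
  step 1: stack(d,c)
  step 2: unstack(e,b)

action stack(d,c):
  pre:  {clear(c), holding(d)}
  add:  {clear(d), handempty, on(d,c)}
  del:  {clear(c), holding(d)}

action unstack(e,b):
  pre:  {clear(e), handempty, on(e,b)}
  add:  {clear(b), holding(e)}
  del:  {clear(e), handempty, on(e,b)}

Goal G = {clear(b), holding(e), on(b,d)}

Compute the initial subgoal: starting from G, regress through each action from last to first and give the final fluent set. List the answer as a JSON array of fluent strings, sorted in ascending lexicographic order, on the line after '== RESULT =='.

Regress step by step:
  through step 2 (unstack(e,b)): drop {clear(b), holding(e)}, keep {on(b,d)}, require {clear(e), handempty, on(e,b)}
    → {clear(e), handempty, on(b,d), on(e,b)}
  through step 1 (stack(d,c)): drop {handempty}, keep {clear(e), on(b,d), on(e,b)}, require {clear(c), holding(d)}
    → {clear(c), clear(e), holding(d), on(b,d), on(e,b)}

== RESULT ==
["clear(c)", "clear(e)", "holding(d)", "on(b,d)", "on(e,b)"]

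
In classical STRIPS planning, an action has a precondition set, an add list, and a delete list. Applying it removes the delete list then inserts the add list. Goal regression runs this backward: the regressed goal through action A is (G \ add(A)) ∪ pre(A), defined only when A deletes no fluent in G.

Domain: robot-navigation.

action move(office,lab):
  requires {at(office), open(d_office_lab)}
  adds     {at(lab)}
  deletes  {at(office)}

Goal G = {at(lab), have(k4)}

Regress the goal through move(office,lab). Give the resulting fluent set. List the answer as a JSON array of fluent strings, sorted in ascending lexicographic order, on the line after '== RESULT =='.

Regress:
  G ∩ del = {}  (empty — regression defined)
  G \ add = {at(lab), have(k4)} \ {at(lab)} = {have(k4)}
  ∪ pre   = {have(k4)} ∪ {at(office), open(d_office_lab)}
          = {at(office), have(k4), open(d_office_lab)}

== RESULT ==
["at(office)", "have(k4)", "open(d_office_lab)"]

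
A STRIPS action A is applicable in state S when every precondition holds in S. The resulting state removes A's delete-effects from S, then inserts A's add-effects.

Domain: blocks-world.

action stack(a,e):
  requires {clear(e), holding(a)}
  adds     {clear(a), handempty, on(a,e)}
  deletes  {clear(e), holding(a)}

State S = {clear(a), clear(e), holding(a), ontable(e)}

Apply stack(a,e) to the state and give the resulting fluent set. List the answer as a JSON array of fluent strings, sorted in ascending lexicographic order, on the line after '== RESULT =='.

Compute (S \ del) ∪ add:
  pre ⊆ S: {clear(e), holding(a)} ⊆ S  — applicable
  S \ del = {clear(a), ontable(e)}
  ∪ add   = {clear(a), handempty, on(a,e), ontable(e)}

== RESULT ==
["clear(a)", "handempty", "on(a,e)", "ontable(e)"]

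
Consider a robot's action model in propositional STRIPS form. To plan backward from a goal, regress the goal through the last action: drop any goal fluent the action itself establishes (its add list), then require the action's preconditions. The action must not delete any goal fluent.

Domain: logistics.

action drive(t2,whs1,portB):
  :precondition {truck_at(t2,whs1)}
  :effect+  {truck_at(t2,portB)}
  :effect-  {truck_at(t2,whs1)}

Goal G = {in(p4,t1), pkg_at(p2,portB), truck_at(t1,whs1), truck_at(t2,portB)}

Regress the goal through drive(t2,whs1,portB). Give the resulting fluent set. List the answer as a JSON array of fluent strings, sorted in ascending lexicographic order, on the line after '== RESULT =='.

Compute (G \ add) ∪ pre:
  G ∩ del = {}  (empty — regression defined)
  G \ add = {in(p4,t1), pkg_at(p2,portB), truck_at(t1,whs1), truck_at(t2,portB)} \ {truck_at(t2,portB)} = {in(p4,t1), pkg_at(p2,portB), truck_at(t1,whs1)}
  ∪ pre   = {in(p4,t1), pkg_at(p2,portB), truck_at(t1,whs1)} ∪ {truck_at(t2,whs1)}
          = {in(p4,t1), pkg_at(p2,portB), truck_at(t1,whs1), truck_at(t2,whs1)}

== RESULT ==
["in(p4,t1)", "pkg_at(p2,portB)", "truck_at(t1,whs1)", "truck_at(t2,whs1)"]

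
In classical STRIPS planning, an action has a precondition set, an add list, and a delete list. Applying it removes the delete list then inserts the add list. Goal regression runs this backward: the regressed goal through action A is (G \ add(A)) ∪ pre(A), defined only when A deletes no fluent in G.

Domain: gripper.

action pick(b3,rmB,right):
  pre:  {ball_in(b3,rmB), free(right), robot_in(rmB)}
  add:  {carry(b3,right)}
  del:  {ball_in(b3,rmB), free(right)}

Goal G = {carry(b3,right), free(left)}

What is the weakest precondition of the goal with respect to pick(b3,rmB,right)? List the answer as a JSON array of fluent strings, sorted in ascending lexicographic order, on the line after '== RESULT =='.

Regress:
  G ∩ del = {}  (empty — regression defined)
  G \ add = {carry(b3,right), free(left)} \ {carry(b3,right)} = {free(left)}
  ∪ pre   = {free(left)} ∪ {ball_in(b3,rmB), free(right), robot_in(rmB)}
          = {ball_in(b3,rmB), free(left), free(right), robot_in(rmB)}

== RESULT ==
["ball_in(b3,rmB)", "free(left)", "free(right)", "robot_in(rmB)"]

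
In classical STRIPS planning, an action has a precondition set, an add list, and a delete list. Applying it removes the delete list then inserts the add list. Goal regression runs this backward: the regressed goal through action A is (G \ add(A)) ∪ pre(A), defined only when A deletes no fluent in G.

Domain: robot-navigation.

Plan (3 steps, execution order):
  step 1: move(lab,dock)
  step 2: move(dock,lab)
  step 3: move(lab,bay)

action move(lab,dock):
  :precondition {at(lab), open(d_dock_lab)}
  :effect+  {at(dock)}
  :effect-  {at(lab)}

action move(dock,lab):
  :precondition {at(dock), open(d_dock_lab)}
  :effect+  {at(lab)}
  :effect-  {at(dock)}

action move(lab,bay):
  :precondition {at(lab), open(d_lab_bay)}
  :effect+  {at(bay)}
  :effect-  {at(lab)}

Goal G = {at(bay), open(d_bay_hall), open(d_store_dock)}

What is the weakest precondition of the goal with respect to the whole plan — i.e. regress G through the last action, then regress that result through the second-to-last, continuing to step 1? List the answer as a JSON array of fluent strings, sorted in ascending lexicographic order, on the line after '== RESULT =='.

Work backward from the goal:
  through step 3 (move(lab,bay)): drop {at(bay)}, keep {open(d_bay_hall), open(d_store_dock)}, require {at(lab), open(d_lab_bay)}
    → {at(lab), open(d_bay_hall), open(d_lab_bay), open(d_store_dock)}
  through step 2 (move(dock,lab)): drop {at(lab)}, keep {open(d_bay_hall), open(d_lab_bay), open(d_store_dock)}, require {at(dock), open(d_dock_lab)}
    → {at(dock), open(d_bay_hall), open(d_dock_lab), open(d_lab_bay), open(d_store_dock)}
  through step 1 (move(lab,dock)): drop {at(dock)}, keep {open(d_bay_hall), open(d_dock_lab), open(d_lab_bay), open(d_store_dock)}, require {at(lab), open(d_dock_lab)}
    → {at(lab), open(d_bay_hall), open(d_dock_lab), open(d_lab_bay), open(d_store_dock)}

== RESULT ==
["at(lab)", "open(d_bay_hall)", "open(d_dock_lab)", "open(d_lab_bay)", "open(d_store_dock)"]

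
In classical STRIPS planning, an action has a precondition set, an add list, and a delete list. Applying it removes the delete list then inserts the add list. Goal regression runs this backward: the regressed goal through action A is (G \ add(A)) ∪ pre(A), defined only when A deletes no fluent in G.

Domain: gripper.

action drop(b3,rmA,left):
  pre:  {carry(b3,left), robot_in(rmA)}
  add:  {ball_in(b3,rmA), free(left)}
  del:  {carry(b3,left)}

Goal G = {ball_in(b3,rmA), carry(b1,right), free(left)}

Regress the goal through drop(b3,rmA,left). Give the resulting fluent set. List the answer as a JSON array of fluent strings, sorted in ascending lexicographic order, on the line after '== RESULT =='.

Compute (G \ add) ∪ pre:
  G ∩ del = {}  (empty — regression defined)
  G \ add = {ball_in(b3,rmA), carry(b1,right), free(left)} \ {ball_in(b3,rmA), free(left)} = {carry(b1,right)}
  ∪ pre   = {carry(b1,right)} ∪ {carry(b3,left), robot_in(rmA)}
          = {carry(b1,right), carry(b3,left), robot_in(rmA)}

== RESULT ==
["carry(b1,right)", "carry(b3,left)", "robot_in(rmA)"]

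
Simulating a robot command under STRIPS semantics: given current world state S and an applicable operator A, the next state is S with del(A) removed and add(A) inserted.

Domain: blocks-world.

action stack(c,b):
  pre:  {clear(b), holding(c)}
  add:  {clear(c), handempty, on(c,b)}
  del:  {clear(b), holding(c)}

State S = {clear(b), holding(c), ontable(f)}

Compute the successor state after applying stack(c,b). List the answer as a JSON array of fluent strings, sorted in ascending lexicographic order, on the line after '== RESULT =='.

Compute (S \ del) ∪ add:
  pre ⊆ S: {clear(b), holding(c)} ⊆ S  — applicable
  S \ del = {ontable(f)}
  ∪ add   = {clear(c), handempty, on(c,b), ontable(f)}

== RESULT ==
["clear(c)", "handempty", "on(c,b)", "ontable(f)"]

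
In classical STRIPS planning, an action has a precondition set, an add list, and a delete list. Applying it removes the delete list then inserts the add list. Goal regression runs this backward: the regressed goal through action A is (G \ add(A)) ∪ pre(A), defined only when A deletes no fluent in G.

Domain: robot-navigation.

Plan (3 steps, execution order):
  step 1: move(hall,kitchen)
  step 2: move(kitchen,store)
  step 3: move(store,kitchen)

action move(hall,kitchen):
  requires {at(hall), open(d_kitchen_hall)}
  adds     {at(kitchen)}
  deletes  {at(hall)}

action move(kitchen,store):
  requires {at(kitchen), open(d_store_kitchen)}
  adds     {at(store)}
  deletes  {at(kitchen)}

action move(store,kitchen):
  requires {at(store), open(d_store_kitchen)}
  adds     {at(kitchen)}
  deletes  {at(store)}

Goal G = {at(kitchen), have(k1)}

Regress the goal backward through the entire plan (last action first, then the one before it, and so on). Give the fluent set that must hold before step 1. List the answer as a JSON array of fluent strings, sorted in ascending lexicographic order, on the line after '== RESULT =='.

Work backward from the goal:
  through step 3 (move(store,kitchen)): drop {at(kitchen)}, keep {have(k1)}, require {at(store), open(d_store_kitchen)}
    → {at(store), have(k1), open(d_store_kitchen)}
  through step 2 (move(kitchen,store)): drop {at(store)}, keep {have(k1), open(d_store_kitchen)}, require {at(kitchen), open(d_store_kitchen)}
    → {at(kitchen), have(k1), open(d_store_kitchen)}
  through step 1 (move(hall,kitchen)): drop {at(kitchen)}, keep {have(k1), open(d_store_kitchen)}, require {at(hall), open(d_kitchen_hall)}
    → {at(hall), have(k1), open(d_kitchen_hall), open(d_store_kitchen)}

== RESULT ==
["at(hall)", "have(k1)", "open(d_kitchen_hall)", "open(d_store_kitchen)"]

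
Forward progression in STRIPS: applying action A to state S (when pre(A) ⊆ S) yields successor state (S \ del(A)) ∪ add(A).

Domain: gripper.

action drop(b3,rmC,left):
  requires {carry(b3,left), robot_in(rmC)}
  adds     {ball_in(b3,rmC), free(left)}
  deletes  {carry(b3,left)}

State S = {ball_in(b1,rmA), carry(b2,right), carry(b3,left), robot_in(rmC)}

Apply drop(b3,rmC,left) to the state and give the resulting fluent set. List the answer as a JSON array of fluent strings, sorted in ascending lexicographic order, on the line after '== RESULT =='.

Compute (S \ del) ∪ add:
  pre ⊆ S: {carry(b3,left), robot_in(rmC)} ⊆ S  — applicable
  S \ del = {ball_in(b1,rmA), carry(b2,right), robot_in(rmC)}
  ∪ add   = {ball_in(b1,rmA), ball_in(b3,rmC), carry(b2,right), free(left), robot_in(rmC)}

== RESULT ==
["ball_in(b1,rmA)", "ball_in(b3,rmC)", "carry(b2,right)", "free(left)", "robot_in(rmC)"]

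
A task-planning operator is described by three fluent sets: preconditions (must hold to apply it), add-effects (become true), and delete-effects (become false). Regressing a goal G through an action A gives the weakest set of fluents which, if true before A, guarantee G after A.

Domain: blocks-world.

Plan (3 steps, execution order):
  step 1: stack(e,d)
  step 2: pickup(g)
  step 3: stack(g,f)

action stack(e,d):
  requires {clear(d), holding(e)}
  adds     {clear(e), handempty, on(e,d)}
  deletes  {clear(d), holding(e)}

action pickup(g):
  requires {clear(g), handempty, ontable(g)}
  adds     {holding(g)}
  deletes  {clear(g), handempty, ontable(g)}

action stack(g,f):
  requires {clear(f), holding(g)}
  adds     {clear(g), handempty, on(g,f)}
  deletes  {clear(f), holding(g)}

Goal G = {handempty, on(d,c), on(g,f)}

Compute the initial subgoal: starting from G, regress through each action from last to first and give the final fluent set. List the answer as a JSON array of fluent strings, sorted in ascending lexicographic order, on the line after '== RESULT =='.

Regress step by step:
  through step 3 (stack(g,f)): drop {handempty, on(g,f)}, keep {on(d,c)}, require {clear(f), holding(g)}
    → {clear(f), holding(g), on(d,c)}
  through step 2 (pickup(g)): drop {holding(g)}, keep {clear(f), on(d,c)}, require {clear(g), handempty, ontable(g)}
    → {clear(f), clear(g), handempty, on(d,c), ontable(g)}
  through step 1 (stack(e,d)): drop {handempty}, keep {clear(f), clear(g), on(d,c), ontable(g)}, require {clear(d), holding(e)}
    → {clear(d), clear(f), clear(g), holding(e), on(d,c), ontable(g)}

== RESULT ==
["clear(d)", "clear(f)", "clear(g)", "holding(e)", "on(d,c)", "ontable(g)"]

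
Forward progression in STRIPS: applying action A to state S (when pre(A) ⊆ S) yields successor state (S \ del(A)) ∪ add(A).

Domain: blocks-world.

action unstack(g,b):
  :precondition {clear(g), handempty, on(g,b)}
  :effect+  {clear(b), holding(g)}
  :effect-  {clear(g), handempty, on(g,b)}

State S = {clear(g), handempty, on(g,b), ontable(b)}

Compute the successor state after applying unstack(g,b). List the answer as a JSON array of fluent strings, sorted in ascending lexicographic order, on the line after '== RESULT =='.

Progress:
  pre ⊆ S: {clear(g), handempty, on(g,b)} ⊆ S  — applicable
  S \ del = {ontable(b)}
  ∪ add   = {clear(b), holding(g), ontable(b)}

== RESULT ==
["clear(b)", "holding(g)", "ontable(b)"]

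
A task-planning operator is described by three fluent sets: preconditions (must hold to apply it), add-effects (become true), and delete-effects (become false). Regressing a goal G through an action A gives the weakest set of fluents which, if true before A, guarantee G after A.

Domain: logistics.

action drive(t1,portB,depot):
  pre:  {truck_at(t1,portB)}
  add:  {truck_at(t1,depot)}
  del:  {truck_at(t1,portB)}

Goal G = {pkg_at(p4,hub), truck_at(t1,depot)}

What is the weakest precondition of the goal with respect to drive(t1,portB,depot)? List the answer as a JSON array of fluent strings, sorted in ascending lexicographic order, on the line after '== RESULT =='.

Regress:
  G ∩ del = {}  (empty — regression defined)
  G \ add = {pkg_at(p4,hub), truck_at(t1,depot)} \ {truck_at(t1,depot)} = {pkg_at(p4,hub)}
  ∪ pre   = {pkg_at(p4,hub)} ∪ {truck_at(t1,portB)}
          = {pkg_at(p4,hub), truck_at(t1,portB)}

== RESULT ==
["pkg_at(p4,hub)", "truck_at(t1,portB)"]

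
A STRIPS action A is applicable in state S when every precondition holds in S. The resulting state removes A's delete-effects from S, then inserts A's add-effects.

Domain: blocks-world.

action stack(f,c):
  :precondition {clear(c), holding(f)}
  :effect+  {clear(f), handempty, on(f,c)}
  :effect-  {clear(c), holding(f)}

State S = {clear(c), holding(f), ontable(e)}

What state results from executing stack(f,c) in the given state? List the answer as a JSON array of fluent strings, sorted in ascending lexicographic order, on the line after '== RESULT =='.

Compute (S \ del) ∪ add:
  pre ⊆ S: {clear(c), holding(f)} ⊆ S  — applicable
  S \ del = {ontable(e)}
  ∪ add   = {clear(f), handempty, on(f,c), ontable(e)}

== RESULT ==
["clear(f)", "handempty", "on(f,c)", "ontable(e)"]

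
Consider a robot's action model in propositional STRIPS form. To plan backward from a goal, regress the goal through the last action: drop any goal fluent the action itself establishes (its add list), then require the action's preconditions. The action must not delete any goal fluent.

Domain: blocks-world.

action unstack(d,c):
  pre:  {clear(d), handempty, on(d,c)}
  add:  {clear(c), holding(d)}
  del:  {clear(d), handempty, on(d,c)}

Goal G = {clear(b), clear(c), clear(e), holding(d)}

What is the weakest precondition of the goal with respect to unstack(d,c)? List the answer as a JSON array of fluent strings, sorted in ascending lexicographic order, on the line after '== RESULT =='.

Regress:
  G ∩ del = {}  (empty — regression defined)
  G \ add = {clear(b), clear(c), clear(e), holding(d)} \ {clear(c), holding(d)} = {clear(b), clear(e)}
  ∪ pre   = {clear(b), clear(e)} ∪ {clear(d), handempty, on(d,c)}
          = {clear(b), clear(d), clear(e), handempty, on(d,c)}

== RESULT ==
["clear(b)", "clear(d)", "clear(e)", "handempty", "on(d,c)"]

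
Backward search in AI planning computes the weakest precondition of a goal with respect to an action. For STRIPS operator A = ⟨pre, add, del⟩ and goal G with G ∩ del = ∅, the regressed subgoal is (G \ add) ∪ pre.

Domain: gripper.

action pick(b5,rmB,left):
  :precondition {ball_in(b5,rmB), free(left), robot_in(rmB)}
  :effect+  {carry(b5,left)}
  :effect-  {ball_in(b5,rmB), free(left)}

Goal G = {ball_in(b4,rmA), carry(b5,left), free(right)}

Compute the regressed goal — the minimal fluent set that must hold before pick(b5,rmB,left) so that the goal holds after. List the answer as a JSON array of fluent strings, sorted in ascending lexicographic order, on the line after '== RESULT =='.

Regress:
  G ∩ del = {}  (empty — regression defined)
  G \ add = {ball_in(b4,rmA), carry(b5,left), free(right)} \ {carry(b5,left)} = {ball_in(b4,rmA), free(right)}
  ∪ pre   = {ball_in(b4,rmA), free(right)} ∪ {ball_in(b5,rmB), free(left), robot_in(rmB)}
          = {ball_in(b4,rmA), ball_in(b5,rmB), free(left), free(right), robot_in(rmB)}

== RESULT ==
["ball_in(b4,rmA)", "ball_in(b5,rmB)", "free(left)", "free(right)", "robot_in(rmB)"]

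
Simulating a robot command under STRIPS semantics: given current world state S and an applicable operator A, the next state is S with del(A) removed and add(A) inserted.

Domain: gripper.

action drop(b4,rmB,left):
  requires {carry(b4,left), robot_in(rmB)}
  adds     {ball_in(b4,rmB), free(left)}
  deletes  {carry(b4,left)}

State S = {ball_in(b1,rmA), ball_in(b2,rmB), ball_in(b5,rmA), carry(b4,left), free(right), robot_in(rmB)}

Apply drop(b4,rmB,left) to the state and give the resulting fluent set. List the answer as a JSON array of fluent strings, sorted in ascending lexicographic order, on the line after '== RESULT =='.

Progress:
  pre ⊆ S: {carry(b4,left), robot_in(rmB)} ⊆ S  — applicable
  S \ del = {ball_in(b1,rmA), ball_in(b2,rmB), ball_in(b5,rmA), free(right), robot_in(rmB)}
  ∪ add   = {ball_in(b1,rmA), ball_in(b2,rmB), ball_in(b4,rmB), ball_in(b5,rmA), free(left), free(right), robot_in(rmB)}

== RESULT ==
["ball_in(b1,rmA)", "ball_in(b2,rmB)", "ball_in(b4,rmB)", "ball_in(b5,rmA)", "free(left)", "free(right)", "robot_in(rmB)"]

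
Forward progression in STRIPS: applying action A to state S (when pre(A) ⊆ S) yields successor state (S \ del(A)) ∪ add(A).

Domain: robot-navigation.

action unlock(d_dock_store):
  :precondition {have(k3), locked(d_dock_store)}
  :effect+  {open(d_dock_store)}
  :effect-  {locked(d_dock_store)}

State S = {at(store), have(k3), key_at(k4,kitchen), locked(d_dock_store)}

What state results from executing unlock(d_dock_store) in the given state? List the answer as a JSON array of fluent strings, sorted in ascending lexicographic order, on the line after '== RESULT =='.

Progress:
  pre ⊆ S: {have(k3), locked(d_dock_store)} ⊆ S  — applicable
  S \ del = {at(store), have(k3), key_at(k4,kitchen)}
  ∪ add   = {at(store), have(k3), key_at(k4,kitchen), open(d_dock_store)}

== RESULT ==
["at(store)", "have(k3)", "key_at(k4,kitchen)", "open(d_dock_store)"]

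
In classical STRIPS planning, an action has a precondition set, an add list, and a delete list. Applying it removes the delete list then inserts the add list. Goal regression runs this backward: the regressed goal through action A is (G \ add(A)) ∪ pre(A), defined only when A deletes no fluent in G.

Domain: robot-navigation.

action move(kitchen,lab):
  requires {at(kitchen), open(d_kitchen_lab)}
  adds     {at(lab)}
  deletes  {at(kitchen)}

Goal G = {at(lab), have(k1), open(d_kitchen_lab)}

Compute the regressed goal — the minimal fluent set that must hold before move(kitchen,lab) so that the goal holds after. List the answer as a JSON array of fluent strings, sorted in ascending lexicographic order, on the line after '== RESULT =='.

Regress:
  G ∩ del = {}  (empty — regression defined)
  G \ add = {at(lab), have(k1), open(d_kitchen_lab)} \ {at(lab)} = {have(k1), open(d_kitchen_lab)}
  ∪ pre   = {have(k1), open(d_kitchen_lab)} ∪ {at(kitchen), open(d_kitchen_lab)}
          = {at(kitchen), have(k1), open(d_kitchen_lab)}

== RESULT ==
["at(kitchen)", "have(k1)", "open(d_kitchen_lab)"]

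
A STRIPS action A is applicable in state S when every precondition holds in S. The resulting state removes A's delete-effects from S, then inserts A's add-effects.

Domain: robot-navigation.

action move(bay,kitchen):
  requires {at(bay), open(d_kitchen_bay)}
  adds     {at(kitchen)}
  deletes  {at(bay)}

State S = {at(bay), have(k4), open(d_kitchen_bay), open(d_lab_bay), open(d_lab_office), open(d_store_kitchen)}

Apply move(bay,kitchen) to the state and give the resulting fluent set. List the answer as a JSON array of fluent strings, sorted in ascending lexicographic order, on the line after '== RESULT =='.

Progress:
  pre ⊆ S: {at(bay), open(d_kitchen_bay)} ⊆ S  — applicable
  S \ del = {have(k4), open(d_kitchen_bay), open(d_lab_bay), open(d_lab_office), open(d_store_kitchen)}
  ∪ add   = {at(kitchen), have(k4), open(d_kitchen_bay), open(d_lab_bay), open(d_lab_office), open(d_store_kitchen)}

== RESULT ==
["at(kitchen)", "have(k4)", "open(d_kitchen_bay)", "open(d_lab_bay)", "open(d_lab_office)", "open(d_store_kitchen)"]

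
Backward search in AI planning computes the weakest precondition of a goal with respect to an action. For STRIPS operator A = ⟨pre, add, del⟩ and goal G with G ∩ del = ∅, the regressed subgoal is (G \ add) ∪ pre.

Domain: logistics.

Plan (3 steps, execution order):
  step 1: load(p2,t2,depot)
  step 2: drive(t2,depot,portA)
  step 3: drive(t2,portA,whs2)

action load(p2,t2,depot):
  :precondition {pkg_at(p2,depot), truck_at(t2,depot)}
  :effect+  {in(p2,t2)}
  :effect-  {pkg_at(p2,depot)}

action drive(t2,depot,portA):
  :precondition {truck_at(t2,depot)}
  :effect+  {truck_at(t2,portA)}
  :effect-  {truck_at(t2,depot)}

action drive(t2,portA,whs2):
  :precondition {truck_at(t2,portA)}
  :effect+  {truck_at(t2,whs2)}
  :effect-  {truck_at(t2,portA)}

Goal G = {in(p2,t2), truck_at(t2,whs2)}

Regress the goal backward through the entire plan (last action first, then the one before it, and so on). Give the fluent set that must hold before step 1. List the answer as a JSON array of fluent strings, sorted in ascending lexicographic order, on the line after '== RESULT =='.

Work backward from the goal:
  through step 3 (drive(t2,portA,whs2)): drop {truck_at(t2,whs2)}, keep {in(p2,t2)}, require {truck_at(t2,portA)}
    → {in(p2,t2), truck_at(t2,portA)}
  through step 2 (drive(t2,depot,portA)): drop {truck_at(t2,portA)}, keep {in(p2,t2)}, require {truck_at(t2,depot)}
    → {in(p2,t2), truck_at(t2,depot)}
  through step 1 (load(p2,t2,depot)): drop {in(p2,t2)}, keep {truck_at(t2,depot)}, require {pkg_at(p2,depot), truck_at(t2,depot)}
    → {pkg_at(p2,depot), truck_at(t2,depot)}

== RESULT ==
["pkg_at(p2,depot)", "truck_at(t2,depot)"]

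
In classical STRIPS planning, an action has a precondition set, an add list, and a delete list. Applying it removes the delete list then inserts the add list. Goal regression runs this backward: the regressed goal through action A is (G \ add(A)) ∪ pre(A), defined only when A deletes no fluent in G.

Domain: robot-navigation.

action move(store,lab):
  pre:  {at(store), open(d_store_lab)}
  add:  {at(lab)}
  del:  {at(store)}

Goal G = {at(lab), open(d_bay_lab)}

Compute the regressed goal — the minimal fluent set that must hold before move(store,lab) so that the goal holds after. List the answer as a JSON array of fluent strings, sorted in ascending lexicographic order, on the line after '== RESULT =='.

Compute (G \ add) ∪ pre:
  G ∩ del = {}  (empty — regression defined)
  G \ add = {at(lab), open(d_bay_lab)} \ {at(lab)} = {open(d_bay_lab)}
  ∪ pre   = {open(d_bay_lab)} ∪ {at(store), open(d_store_lab)}
          = {at(store), open(d_bay_lab), open(d_store_lab)}

== RESULT ==
["at(store)", "open(d_bay_lab)", "open(d_store_lab)"]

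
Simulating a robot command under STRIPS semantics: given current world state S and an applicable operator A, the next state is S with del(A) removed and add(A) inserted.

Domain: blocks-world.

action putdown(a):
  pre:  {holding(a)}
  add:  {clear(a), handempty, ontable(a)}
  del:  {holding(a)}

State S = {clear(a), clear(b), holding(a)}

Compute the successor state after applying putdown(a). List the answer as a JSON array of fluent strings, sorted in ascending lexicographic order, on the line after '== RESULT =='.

Progress:
  pre ⊆ S: {holding(a)} ⊆ S  — applicable
  S \ del = {clear(a), clear(b)}
  ∪ add   = {clear(a), clear(b), handempty, ontable(a)}

== RESULT ==
["clear(a)", "clear(b)", "handempty", "ontable(a)"]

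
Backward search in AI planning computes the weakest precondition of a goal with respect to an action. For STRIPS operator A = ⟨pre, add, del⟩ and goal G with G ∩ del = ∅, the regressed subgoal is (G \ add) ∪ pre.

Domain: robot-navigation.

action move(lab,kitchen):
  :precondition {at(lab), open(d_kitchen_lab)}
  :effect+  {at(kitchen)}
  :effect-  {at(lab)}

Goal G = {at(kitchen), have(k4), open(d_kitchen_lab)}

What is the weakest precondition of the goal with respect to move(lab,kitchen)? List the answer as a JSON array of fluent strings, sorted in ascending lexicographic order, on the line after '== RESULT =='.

Regress:
  G ∩ del = {}  (empty — regression defined)
  G \ add = {at(kitchen), have(k4), open(d_kitchen_lab)} \ {at(kitchen)} = {have(k4), open(d_kitchen_lab)}
  ∪ pre   = {have(k4), open(d_kitchen_lab)} ∪ {at(lab), open(d_kitchen_lab)}
          = {at(lab), have(k4), open(d_kitchen_lab)}

== RESULT ==
["at(lab)", "have(k4)", "open(d_kitchen_lab)"]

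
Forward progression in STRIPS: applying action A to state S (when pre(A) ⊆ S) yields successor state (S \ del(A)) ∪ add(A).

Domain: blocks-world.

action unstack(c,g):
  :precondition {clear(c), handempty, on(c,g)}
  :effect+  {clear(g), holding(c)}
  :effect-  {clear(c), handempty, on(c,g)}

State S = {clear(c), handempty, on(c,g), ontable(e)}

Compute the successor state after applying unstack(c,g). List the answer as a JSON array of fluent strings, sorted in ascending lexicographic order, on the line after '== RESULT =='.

Compute (S \ del) ∪ add:
  pre ⊆ S: {clear(c), handempty, on(c,g)} ⊆ S  — applicable
  S \ del = {ontable(e)}
  ∪ add   = {clear(g), holding(c), ontable(e)}

== RESULT ==
["clear(g)", "holding(c)", "ontable(e)"]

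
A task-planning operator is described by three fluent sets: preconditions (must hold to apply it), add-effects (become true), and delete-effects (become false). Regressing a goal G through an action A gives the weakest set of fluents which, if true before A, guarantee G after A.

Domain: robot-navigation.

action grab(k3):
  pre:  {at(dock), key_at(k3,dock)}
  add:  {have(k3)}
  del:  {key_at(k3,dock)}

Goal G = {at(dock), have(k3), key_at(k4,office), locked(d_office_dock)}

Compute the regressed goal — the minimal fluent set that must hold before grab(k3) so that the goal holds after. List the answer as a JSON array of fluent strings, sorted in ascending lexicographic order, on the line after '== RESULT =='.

Compute (G \ add) ∪ pre:
  G ∩ del = {}  (empty — regression defined)
  G \ add = {at(dock), have(k3), key_at(k4,office), locked(d_office_dock)} \ {have(k3)} = {at(dock), key_at(k4,office), locked(d_office_dock)}
  ∪ pre   = {at(dock), key_at(k4,office), locked(d_office_dock)} ∪ {at(dock), key_at(k3,dock)}
          = {at(dock), key_at(k3,dock), key_at(k4,office), locked(d_office_dock)}

== RESULT ==
["at(dock)", "key_at(k3,dock)", "key_at(k4,office)", "locked(d_office_dock)"]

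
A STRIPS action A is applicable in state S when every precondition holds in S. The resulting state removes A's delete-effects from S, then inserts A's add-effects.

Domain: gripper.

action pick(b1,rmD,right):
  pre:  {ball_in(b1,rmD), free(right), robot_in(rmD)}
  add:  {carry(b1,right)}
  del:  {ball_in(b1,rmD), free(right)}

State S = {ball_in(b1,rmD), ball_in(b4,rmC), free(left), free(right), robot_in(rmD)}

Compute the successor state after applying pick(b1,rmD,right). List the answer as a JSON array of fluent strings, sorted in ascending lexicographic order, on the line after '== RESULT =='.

Compute (S \ del) ∪ add:
  pre ⊆ S: {ball_in(b1,rmD), free(right), robot_in(rmD)} ⊆ S  — applicable
  S \ del = {ball_in(b4,rmC), free(left), robot_in(rmD)}
  ∪ add   = {ball_in(b4,rmC), carry(b1,right), free(left), robot_in(rmD)}

== RESULT ==
["ball_in(b4,rmC)", "carry(b1,right)", "free(left)", "robot_in(rmD)"]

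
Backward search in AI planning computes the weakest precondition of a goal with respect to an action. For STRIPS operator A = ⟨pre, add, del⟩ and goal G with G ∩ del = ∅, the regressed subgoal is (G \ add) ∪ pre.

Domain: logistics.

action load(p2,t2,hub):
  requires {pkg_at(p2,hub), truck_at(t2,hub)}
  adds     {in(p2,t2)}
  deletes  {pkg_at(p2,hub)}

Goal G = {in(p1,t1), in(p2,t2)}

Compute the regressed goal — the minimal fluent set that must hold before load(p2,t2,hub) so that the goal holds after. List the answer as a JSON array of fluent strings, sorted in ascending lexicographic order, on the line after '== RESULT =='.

Regress:
  G ∩ del = {}  (empty — regression defined)
  G \ add = {in(p1,t1), in(p2,t2)} \ {in(p2,t2)} = {in(p1,t1)}
  ∪ pre   = {in(p1,t1)} ∪ {pkg_at(p2,hub), truck_at(t2,hub)}
          = {in(p1,t1), pkg_at(p2,hub), truck_at(t2,hub)}

== RESULT ==
["in(p1,t1)", "pkg_at(p2,hub)", "truck_at(t2,hub)"]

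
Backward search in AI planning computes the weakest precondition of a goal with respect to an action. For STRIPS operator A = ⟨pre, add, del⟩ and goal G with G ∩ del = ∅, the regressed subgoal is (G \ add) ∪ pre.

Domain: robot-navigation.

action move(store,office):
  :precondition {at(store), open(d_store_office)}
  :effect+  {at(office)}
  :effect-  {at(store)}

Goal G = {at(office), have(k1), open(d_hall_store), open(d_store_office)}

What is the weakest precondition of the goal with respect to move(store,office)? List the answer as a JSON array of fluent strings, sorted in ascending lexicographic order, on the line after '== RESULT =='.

Compute (G \ add) ∪ pre:
  G ∩ del = {}  (empty — regression defined)
  G \ add = {at(office), have(k1), open(d_hall_store), open(d_store_office)} \ {at(office)} = {have(k1), open(d_hall_store), open(d_store_office)}
  ∪ pre   = {have(k1), open(d_hall_store), open(d_store_office)} ∪ {at(store), open(d_store_office)}
          = {at(store), have(k1), open(d_hall_store), open(d_store_office)}

== RESULT ==
["at(store)", "have(k1)", "open(d_hall_store)", "open(d_store_office)"]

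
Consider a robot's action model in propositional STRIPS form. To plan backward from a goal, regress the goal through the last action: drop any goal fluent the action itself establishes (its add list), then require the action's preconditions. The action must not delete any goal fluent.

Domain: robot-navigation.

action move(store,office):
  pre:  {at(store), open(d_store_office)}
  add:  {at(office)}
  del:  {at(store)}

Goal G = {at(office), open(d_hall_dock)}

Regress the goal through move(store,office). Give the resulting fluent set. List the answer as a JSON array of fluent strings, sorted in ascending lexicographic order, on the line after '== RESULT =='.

Regress:
  G ∩ del = {}  (empty — regression defined)
  G \ add = {at(office), open(d_hall_dock)} \ {at(office)} = {open(d_hall_dock)}
  ∪ pre   = {open(d_hall_dock)} ∪ {at(store), open(d_store_office)}
          = {at(store), open(d_hall_dock), open(d_store_office)}

== RESULT ==
["at(store)", "open(d_hall_dock)", "open(d_store_office)"]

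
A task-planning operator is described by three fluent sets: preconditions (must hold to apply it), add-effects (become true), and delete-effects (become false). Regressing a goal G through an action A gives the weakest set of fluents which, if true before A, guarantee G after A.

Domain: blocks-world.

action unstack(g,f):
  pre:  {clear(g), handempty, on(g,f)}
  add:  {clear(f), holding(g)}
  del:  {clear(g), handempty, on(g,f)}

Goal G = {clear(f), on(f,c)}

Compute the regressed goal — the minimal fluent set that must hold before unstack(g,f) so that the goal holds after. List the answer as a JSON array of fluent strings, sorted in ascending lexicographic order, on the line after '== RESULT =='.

Regress:
  G ∩ del = {}  (empty — regression defined)
  G \ add = {clear(f), on(f,c)} \ {clear(f), holding(g)} = {on(f,c)}
  ∪ pre   = {on(f,c)} ∪ {clear(g), handempty, on(g,f)}
          = {clear(g), handempty, on(f,c), on(g,f)}

== RESULT ==
["clear(g)", "handempty", "on(f,c)", "on(g,f)"]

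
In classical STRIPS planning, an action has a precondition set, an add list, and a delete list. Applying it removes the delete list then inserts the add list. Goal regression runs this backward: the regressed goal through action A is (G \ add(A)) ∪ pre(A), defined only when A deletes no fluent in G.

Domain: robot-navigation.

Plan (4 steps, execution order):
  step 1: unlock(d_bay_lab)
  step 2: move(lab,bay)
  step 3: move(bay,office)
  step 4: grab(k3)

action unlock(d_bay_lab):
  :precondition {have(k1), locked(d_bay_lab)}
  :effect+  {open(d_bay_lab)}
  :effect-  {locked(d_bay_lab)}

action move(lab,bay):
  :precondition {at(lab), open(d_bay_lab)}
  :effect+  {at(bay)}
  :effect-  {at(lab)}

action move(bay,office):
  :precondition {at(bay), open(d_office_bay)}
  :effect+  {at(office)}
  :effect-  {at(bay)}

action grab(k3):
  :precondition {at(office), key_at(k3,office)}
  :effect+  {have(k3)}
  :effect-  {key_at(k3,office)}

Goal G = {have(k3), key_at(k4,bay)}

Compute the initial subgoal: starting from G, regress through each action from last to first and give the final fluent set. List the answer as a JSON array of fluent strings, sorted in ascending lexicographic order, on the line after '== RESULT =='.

Work backward from the goal:
  through step 4 (grab(k3)): drop {have(k3)}, keep {key_at(k4,bay)}, require {at(office), key_at(k3,office)}
    → {at(office), key_at(k3,office), key_at(k4,bay)}
  through step 3 (move(bay,office)): drop {at(office)}, keep {key_at(k3,office), key_at(k4,bay)}, require {at(bay), open(d_office_bay)}
    → {at(bay), key_at(k3,office), key_at(k4,bay), open(d_office_bay)}
  through step 2 (move(lab,bay)): drop {at(bay)}, keep {key_at(k3,office), key_at(k4,bay), open(d_office_bay)}, require {at(lab), open(d_bay_lab)}
    → {at(lab), key_at(k3,office), key_at(k4,bay), open(d_bay_lab), open(d_office_bay)}
  through step 1 (unlock(d_bay_lab)): drop {open(d_bay_lab)}, keep {at(lab), key_at(k3,office), key_at(k4,bay), open(d_office_bay)}, require {have(k1), locked(d_bay_lab)}
    → {at(lab), have(k1), key_at(k3,office), key_at(k4,bay), locked(d_bay_lab), open(d_office_bay)}

== RESULT ==
["at(lab)", "have(k1)", "key_at(k3,office)", "key_at(k4,bay)", "locked(d_bay_lab)", "open(d_office_bay)"]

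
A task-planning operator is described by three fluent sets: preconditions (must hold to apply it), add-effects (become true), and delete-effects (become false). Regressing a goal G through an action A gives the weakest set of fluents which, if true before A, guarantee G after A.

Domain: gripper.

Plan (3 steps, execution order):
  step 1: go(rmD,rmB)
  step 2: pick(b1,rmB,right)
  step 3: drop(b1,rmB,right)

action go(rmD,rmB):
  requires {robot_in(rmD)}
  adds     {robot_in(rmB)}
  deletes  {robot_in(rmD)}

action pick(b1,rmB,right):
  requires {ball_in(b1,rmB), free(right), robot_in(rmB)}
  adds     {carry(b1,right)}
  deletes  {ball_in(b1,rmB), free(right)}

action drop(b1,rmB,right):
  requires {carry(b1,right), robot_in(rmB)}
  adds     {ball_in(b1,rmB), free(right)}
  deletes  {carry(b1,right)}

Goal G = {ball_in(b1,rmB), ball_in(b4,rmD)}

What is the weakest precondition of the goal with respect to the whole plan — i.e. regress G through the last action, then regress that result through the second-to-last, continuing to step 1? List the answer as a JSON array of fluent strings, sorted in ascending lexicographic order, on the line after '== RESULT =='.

Work backward from the goal:
  through step 3 (drop(b1,rmB,right)): drop {ball_in(b1,rmB)}, keep {ball_in(b4,rmD)}, require {carry(b1,right), robot_in(rmB)}
    → {ball_in(b4,rmD), carry(b1,right), robot_in(rmB)}
  through step 2 (pick(b1,rmB,right)): drop {carry(b1,right)}, keep {ball_in(b4,rmD), robot_in(rmB)}, require {ball_in(b1,rmB), free(right), robot_in(rmB)}
    → {ball_in(b1,rmB), ball_in(b4,rmD), free(right), robot_in(rmB)}
  through step 1 (go(rmD,rmB)): drop {robot_in(rmB)}, keep {ball_in(b1,rmB), ball_in(b4,rmD), free(right)}, require {robot_in(rmD)}
    → {ball_in(b1,rmB), ball_in(b4,rmD), free(right), robot_in(rmD)}

== RESULT ==
["ball_in(b1,rmB)", "ball_in(b4,rmD)", "free(right)", "robot_in(rmD)"]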